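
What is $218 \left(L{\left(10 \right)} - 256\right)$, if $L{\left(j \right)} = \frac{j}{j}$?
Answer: $-55590$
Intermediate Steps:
$L{\left(j \right)} = 1$
$218 \left(L{\left(10 \right)} - 256\right) = 218 \left(1 - 256\right) = 218 \left(-255\right) = -55590$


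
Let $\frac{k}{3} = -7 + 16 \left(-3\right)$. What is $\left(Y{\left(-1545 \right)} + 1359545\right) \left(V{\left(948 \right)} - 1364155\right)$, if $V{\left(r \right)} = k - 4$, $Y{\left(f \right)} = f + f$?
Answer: $-1850644111420$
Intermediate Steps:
$Y{\left(f \right)} = 2 f$
$k = -165$ ($k = 3 \left(-7 + 16 \left(-3\right)\right) = 3 \left(-7 - 48\right) = 3 \left(-55\right) = -165$)
$V{\left(r \right)} = -169$ ($V{\left(r \right)} = -165 - 4 = -169$)
$\left(Y{\left(-1545 \right)} + 1359545\right) \left(V{\left(948 \right)} - 1364155\right) = \left(2 \left(-1545\right) + 1359545\right) \left(-169 - 1364155\right) = \left(-3090 + 1359545\right) \left(-1364324\right) = 1356455 \left(-1364324\right) = -1850644111420$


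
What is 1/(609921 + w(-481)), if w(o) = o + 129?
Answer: 1/609569 ≈ 1.6405e-6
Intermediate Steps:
w(o) = 129 + o
1/(609921 + w(-481)) = 1/(609921 + (129 - 481)) = 1/(609921 - 352) = 1/609569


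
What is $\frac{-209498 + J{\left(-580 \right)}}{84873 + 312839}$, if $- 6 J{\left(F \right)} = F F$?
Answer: $- \frac{398347}{596568} \approx -0.66773$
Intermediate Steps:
$J{\left(F \right)} = - \frac{F^{2}}{6}$ ($J{\left(F \right)} = - \frac{F F}{6} = - \frac{F^{2}}{6}$)
$\frac{-209498 + J{\left(-580 \right)}}{84873 + 312839} = \frac{-209498 - \frac{\left(-580\right)^{2}}{6}}{84873 + 312839} = \frac{-209498 - \frac{168200}{3}}{397712} = \left(-209498 - \frac{168200}{3}\right) \frac{1}{397712} = \left(- \frac{796694}{3}\right) \frac{1}{397712} = - \frac{398347}{596568}$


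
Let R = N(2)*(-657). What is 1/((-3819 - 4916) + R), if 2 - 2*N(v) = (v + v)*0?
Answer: -1/9392 ≈ -0.00010647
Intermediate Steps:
N(v) = 1 (N(v) = 1 - (v + v)*0/2 = 1 - 2*v*0/2 = 1 - 1/2*0 = 1 + 0 = 1)
R = -657 (R = 1*(-657) = -657)
1/((-3819 - 4916) + R) = 1/((-3819 - 4916) - 657) = 1/(-8735 - 657) = 1/(-9392) = -1/9392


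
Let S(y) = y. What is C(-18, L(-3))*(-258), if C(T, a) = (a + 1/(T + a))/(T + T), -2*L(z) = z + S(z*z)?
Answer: -1376/63 ≈ -21.841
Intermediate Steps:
L(z) = -z/2 - z**2/2 (L(z) = -(z + z*z)/2 = -(z + z**2)/2 = -z/2 - z**2/2)
C(T, a) = (a + 1/(T + a))/(2*T) (C(T, a) = (a + 1/(T + a))/((2*T)) = (a + 1/(T + a))*(1/(2*T)) = (a + 1/(T + a))/(2*T))
C(-18, L(-3))*(-258) = ((1/2)*(1 + ((1/2)*(-3)*(-1 - 1*(-3)))**2 - 9*(-3)*(-1 - 1*(-3)))/(-18*(-18 + (1/2)*(-3)*(-1 - 1*(-3)))))*(-258) = ((1/2)*(-1/18)*(1 + ((1/2)*(-3)*(-1 + 3))**2 - 9*(-3)*(-1 + 3))/(-18 + (1/2)*(-3)*(-1 + 3)))*(-258) = ((1/2)*(-1/18)*(1 + ((1/2)*(-3)*2)**2 - 9*(-3)*2)/(-18 + (1/2)*(-3)*2))*(-258) = ((1/2)*(-1/18)*(1 + (-3)**2 - 18*(-3))/(-18 - 3))*(-258) = ((1/2)*(-1/18)*(1 + 9 + 54)/(-21))*(-258) = ((1/2)*(-1/18)*(-1/21)*64)*(-258) = (16/189)*(-258) = -1376/63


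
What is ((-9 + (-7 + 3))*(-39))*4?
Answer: 2028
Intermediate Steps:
((-9 + (-7 + 3))*(-39))*4 = ((-9 - 4)*(-39))*4 = -13*(-39)*4 = 507*4 = 2028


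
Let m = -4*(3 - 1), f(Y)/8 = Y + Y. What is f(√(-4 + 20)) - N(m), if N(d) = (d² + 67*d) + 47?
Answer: 489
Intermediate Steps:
f(Y) = 16*Y (f(Y) = 8*(Y + Y) = 8*(2*Y) = 16*Y)
m = -8 (m = -4*2 = -8)
N(d) = 47 + d² + 67*d
f(√(-4 + 20)) - N(m) = 16*√(-4 + 20) - (47 + (-8)² + 67*(-8)) = 16*√16 - (47 + 64 - 536) = 16*4 - 1*(-425) = 64 + 425 = 489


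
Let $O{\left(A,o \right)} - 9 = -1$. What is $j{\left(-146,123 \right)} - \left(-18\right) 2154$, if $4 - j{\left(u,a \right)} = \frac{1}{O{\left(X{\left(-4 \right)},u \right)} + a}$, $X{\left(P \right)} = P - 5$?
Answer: $\frac{5079655}{131} \approx 38776.0$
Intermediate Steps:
$X{\left(P \right)} = -5 + P$
$O{\left(A,o \right)} = 8$ ($O{\left(A,o \right)} = 9 - 1 = 8$)
$j{\left(u,a \right)} = 4 - \frac{1}{8 + a}$
$j{\left(-146,123 \right)} - \left(-18\right) 2154 = \frac{31 + 4 \cdot 123}{8 + 123} - \left(-18\right) 2154 = \frac{31 + 492}{131} - -38772 = \frac{1}{131} \cdot 523 + 38772 = \frac{523}{131} + 38772 = \frac{5079655}{131}$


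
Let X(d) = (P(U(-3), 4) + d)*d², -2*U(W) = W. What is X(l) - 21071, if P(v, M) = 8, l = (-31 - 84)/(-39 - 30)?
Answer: -568192/27 ≈ -21044.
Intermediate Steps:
U(W) = -W/2
l = 5/3 (l = -115/(-69) = -115*(-1/69) = 5/3 ≈ 1.6667)
X(d) = d²*(8 + d) (X(d) = (8 + d)*d² = d²*(8 + d))
X(l) - 21071 = (5/3)²*(8 + 5/3) - 21071 = (25/9)*(29/3) - 21071 = 725/27 - 21071 = -568192/27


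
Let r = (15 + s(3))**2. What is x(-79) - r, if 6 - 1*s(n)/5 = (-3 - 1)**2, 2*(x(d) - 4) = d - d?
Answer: -1221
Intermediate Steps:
x(d) = 4 (x(d) = 4 + (d - d)/2 = 4 + (1/2)*0 = 4 + 0 = 4)
s(n) = -50 (s(n) = 30 - 5*(-3 - 1)**2 = 30 - 5*(-4)**2 = 30 - 5*16 = 30 - 80 = -50)
r = 1225 (r = (15 - 50)**2 = (-35)**2 = 1225)
x(-79) - r = 4 - 1*1225 = 4 - 1225 = -1221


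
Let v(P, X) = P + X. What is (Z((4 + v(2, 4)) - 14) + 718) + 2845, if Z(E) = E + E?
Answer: 3555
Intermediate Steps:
Z(E) = 2*E
(Z((4 + v(2, 4)) - 14) + 718) + 2845 = (2*((4 + (2 + 4)) - 14) + 718) + 2845 = (2*((4 + 6) - 14) + 718) + 2845 = (2*(10 - 14) + 718) + 2845 = (2*(-4) + 718) + 2845 = (-8 + 718) + 2845 = 710 + 2845 = 3555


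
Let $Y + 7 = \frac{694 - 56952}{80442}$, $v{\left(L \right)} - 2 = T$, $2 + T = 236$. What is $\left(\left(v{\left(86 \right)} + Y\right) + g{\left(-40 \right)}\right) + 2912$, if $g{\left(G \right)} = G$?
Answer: $\frac{124697192}{40221} \approx 3100.3$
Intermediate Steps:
$T = 234$ ($T = -2 + 236 = 234$)
$v{\left(L \right)} = 236$ ($v{\left(L \right)} = 2 + 234 = 236$)
$Y = - \frac{309676}{40221}$ ($Y = -7 + \frac{694 - 56952}{80442} = -7 + \left(694 - 56952\right) \frac{1}{80442} = -7 - \frac{28129}{40221} = - \frac{309676}{40221} \approx -7.6994$)
$\left(\left(v{\left(86 \right)} + Y\right) + g{\left(-40 \right)}\right) + 2912 = \left(\left(236 - \frac{309676}{40221}\right) - 40\right) + 2912 = \left(\frac{9182480}{40221} - 40\right) + 2912 = \frac{7573640}{40221} + 2912 = \frac{124697192}{40221}$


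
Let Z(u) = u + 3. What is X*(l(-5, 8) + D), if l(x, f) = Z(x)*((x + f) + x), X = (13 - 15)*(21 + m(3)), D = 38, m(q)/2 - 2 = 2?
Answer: -2436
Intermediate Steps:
Z(u) = 3 + u
m(q) = 8 (m(q) = 4 + 2*2 = 4 + 4 = 8)
X = -58 (X = (13 - 15)*(21 + 8) = -2*29 = -58)
l(x, f) = (3 + x)*(f + 2*x) (l(x, f) = (3 + x)*((x + f) + x) = (3 + x)*((f + x) + x) = (3 + x)*(f + 2*x))
X*(l(-5, 8) + D) = -58*((3 - 5)*(8 + 2*(-5)) + 38) = -58*(-2*(8 - 10) + 38) = -58*(-2*(-2) + 38) = -58*(4 + 38) = -58*42 = -2436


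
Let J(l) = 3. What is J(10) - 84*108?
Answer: -9069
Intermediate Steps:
J(10) - 84*108 = 3 - 84*108 = 3 - 9072 = -9069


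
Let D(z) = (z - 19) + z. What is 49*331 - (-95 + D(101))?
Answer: 16131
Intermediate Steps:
D(z) = -19 + 2*z (D(z) = (-19 + z) + z = -19 + 2*z)
49*331 - (-95 + D(101)) = 49*331 - (-95 + (-19 + 2*101)) = 16219 - (-95 + (-19 + 202)) = 16219 - (-95 + 183) = 16219 - 1*88 = 16219 - 88 = 16131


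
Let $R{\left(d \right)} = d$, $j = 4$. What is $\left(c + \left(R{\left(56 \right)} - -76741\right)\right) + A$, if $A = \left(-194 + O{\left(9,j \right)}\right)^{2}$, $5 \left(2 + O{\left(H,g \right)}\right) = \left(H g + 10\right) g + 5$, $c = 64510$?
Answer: $\frac{4158356}{25} \approx 1.6633 \cdot 10^{5}$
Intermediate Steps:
$O{\left(H,g \right)} = -1 + \frac{g \left(10 + H g\right)}{5}$ ($O{\left(H,g \right)} = -2 + \frac{\left(H g + 10\right) g + 5}{5} = -2 + \frac{\left(10 + H g\right) g + 5}{5} = -2 + \frac{g \left(10 + H g\right) + 5}{5} = -2 + \frac{5 + g \left(10 + H g\right)}{5} = -2 + \left(1 + \frac{g \left(10 + H g\right)}{5}\right) = -1 + \frac{g \left(10 + H g\right)}{5}$)
$A = \frac{625681}{25}$ ($A = \left(-194 + \left(-1 + 2 \cdot 4 + \frac{1}{5} \cdot 9 \cdot 4^{2}\right)\right)^{2} = \left(-194 + \left(-1 + 8 + \frac{1}{5} \cdot 9 \cdot 16\right)\right)^{2} = \left(-194 + \left(-1 + 8 + \frac{144}{5}\right)\right)^{2} = \left(-194 + \frac{179}{5}\right)^{2} = \left(- \frac{791}{5}\right)^{2} = \frac{625681}{25} \approx 25027.0$)
$\left(c + \left(R{\left(56 \right)} - -76741\right)\right) + A = \left(64510 + \left(56 - -76741\right)\right) + \frac{625681}{25} = \left(64510 + \left(56 + 76741\right)\right) + \frac{625681}{25} = \left(64510 + 76797\right) + \frac{625681}{25} = 141307 + \frac{625681}{25} = \frac{4158356}{25}$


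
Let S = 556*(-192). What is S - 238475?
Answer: -345227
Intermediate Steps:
S = -106752
S - 238475 = -106752 - 238475 = -345227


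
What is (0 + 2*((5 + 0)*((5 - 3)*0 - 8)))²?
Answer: 6400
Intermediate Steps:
(0 + 2*((5 + 0)*((5 - 3)*0 - 8)))² = (0 + 2*(5*(2*0 - 8)))² = (0 + 2*(5*(0 - 8)))² = (0 + 2*(5*(-8)))² = (0 + 2*(-40))² = (0 - 80)² = (-80)² = 6400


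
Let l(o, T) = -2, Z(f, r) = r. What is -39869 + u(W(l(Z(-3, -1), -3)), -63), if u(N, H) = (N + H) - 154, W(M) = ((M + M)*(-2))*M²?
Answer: -40054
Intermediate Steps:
W(M) = -4*M³ (W(M) = ((2*M)*(-2))*M² = (-4*M)*M² = -4*M³)
u(N, H) = -154 + H + N (u(N, H) = (H + N) - 154 = -154 + H + N)
-39869 + u(W(l(Z(-3, -1), -3)), -63) = -39869 + (-154 - 63 - 4*(-2)³) = -39869 + (-154 - 63 - 4*(-8)) = -39869 + (-154 - 63 + 32) = -39869 - 185 = -40054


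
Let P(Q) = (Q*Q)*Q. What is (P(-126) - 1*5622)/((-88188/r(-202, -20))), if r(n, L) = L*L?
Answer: 66866600/7349 ≈ 9098.7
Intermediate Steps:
r(n, L) = L²
P(Q) = Q³ (P(Q) = Q²*Q = Q³)
(P(-126) - 1*5622)/((-88188/r(-202, -20))) = ((-126)³ - 1*5622)/((-88188/((-20)²))) = (-2000376 - 5622)/((-88188/400)) = -2005998/((-88188*1/400)) = -2005998/(-22047/100) = -2005998*(-100/22047) = 66866600/7349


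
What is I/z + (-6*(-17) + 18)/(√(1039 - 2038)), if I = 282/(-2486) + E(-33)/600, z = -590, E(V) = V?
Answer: 41873/146674000 - 40*I*√111/111 ≈ 0.00028548 - 3.7966*I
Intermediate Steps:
I = -41873/248600 (I = 282/(-2486) - 33/600 = 282*(-1/2486) - 33*1/600 = -141/1243 - 11/200 = -41873/248600 ≈ -0.16844)
I/z + (-6*(-17) + 18)/(√(1039 - 2038)) = -41873/248600/(-590) + (-6*(-17) + 18)/(√(1039 - 2038)) = -41873/248600*(-1/590) + (102 + 18)/(√(-999)) = 41873/146674000 + 120/((3*I*√111)) = 41873/146674000 + 120*(-I*√111/333) = 41873/146674000 - 40*I*√111/111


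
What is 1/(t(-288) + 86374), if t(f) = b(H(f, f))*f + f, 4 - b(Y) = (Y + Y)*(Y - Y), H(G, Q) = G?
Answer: 1/84934 ≈ 1.1774e-5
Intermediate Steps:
b(Y) = 4 (b(Y) = 4 - (Y + Y)*(Y - Y) = 4 - 2*Y*0 = 4 - 1*0 = 4 + 0 = 4)
t(f) = 5*f (t(f) = 4*f + f = 5*f)
1/(t(-288) + 86374) = 1/(5*(-288) + 86374) = 1/(-1440 + 86374) = 1/84934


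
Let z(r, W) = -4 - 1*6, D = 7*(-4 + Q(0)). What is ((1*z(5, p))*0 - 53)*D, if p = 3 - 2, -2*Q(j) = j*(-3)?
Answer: 1484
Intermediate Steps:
Q(j) = 3*j/2 (Q(j) = -j*(-3)/2 = -(-3)*j/2 = 3*j/2)
p = 1
D = -28 (D = 7*(-4 + (3/2)*0) = 7*(-4 + 0) = 7*(-4) = -28)
z(r, W) = -10 (z(r, W) = -4 - 6 = -10)
((1*z(5, p))*0 - 53)*D = ((1*(-10))*0 - 53)*(-28) = (-10*0 - 53)*(-28) = (0 - 53)*(-28) = -53*(-28) = 1484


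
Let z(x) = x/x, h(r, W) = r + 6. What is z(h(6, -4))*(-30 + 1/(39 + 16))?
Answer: -1649/55 ≈ -29.982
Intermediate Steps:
h(r, W) = 6 + r
z(x) = 1
z(h(6, -4))*(-30 + 1/(39 + 16)) = 1*(-30 + 1/(39 + 16)) = 1*(-30 + 1/55) = 1*(-1649/55) = -1649/55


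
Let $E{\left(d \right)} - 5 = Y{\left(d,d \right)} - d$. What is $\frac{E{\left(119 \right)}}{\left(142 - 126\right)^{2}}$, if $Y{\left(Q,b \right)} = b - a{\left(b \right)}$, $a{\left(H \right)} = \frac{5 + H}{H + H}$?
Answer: $\frac{533}{30464} \approx 0.017496$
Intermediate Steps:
$a{\left(H \right)} = \frac{5 + H}{2 H}$
$Y{\left(Q,b \right)} = b - \frac{5 + b}{2 b}$
$E{\left(d \right)} = \frac{9}{2} - \frac{5}{2 d}$ ($E{\left(d \right)} = 5 - \left(\frac{1}{2} + \frac{5}{2 d}\right) = \frac{9}{2} - \frac{5}{2 d}$)
$\frac{E{\left(119 \right)}}{\left(142 - 126\right)^{2}} = \frac{\frac{1}{2} \cdot \frac{1}{119} \left(-5 + 9 \cdot 119\right)}{\left(142 - 126\right)^{2}} = \frac{\frac{1}{2} \cdot \frac{1}{119} \left(-5 + 1071\right)}{16^{2}} = \frac{\frac{1}{2} \cdot \frac{1}{119} \cdot 1066}{256} = \frac{533}{119} \cdot \frac{1}{256} = \frac{533}{30464}$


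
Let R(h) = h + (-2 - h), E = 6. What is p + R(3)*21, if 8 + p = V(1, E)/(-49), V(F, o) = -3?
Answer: -2447/49 ≈ -49.939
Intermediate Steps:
R(h) = -2
p = -389/49 (p = -8 - 3/(-49) = -8 - 3*(-1/49) = -8 + 3/49 = -389/49 ≈ -7.9388)
p + R(3)*21 = -389/49 - 2*21 = -389/49 - 42 = -2447/49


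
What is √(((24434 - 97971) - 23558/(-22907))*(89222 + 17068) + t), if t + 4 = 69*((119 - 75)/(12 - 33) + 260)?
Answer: 25*I*√321546471099151802/160349 ≈ 88409.0*I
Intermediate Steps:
t = 124540/7 (t = -4 + 69*((119 - 75)/(12 - 33) + 260) = -4 + 69*(44/(-21) + 260) = -4 + 69*(44*(-1/21) + 260) = -4 + 69*(-44/21 + 260) = -4 + 69*(5416/21) = -4 + 124568/7 = 124540/7 ≈ 17791.)
√(((24434 - 97971) - 23558/(-22907))*(89222 + 17068) + t) = √(((24434 - 97971) - 23558/(-22907))*(89222 + 17068) + 124540/7) = √((-73537 - 23558*(-1/22907))*106290 + 124540/7) = √((-73537 + 23558/22907)*106290 + 124540/7) = √(-1684488501/22907*106290 + 124540/7) = √(-179044282771290/22907 + 124540/7) = √(-1253307126561250/160349) = 25*I*√321546471099151802/160349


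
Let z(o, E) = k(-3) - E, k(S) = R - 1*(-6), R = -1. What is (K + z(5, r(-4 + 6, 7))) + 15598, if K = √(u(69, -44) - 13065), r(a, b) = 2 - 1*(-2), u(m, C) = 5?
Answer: 15599 + 2*I*√3265 ≈ 15599.0 + 114.28*I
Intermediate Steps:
k(S) = 5 (k(S) = -1 - 1*(-6) = -1 + 6 = 5)
r(a, b) = 4 (r(a, b) = 2 + 2 = 4)
z(o, E) = 5 - E
K = 2*I*√3265 (K = √(5 - 13065) = √(-13060) = 2*I*√3265 ≈ 114.28*I)
(K + z(5, r(-4 + 6, 7))) + 15598 = (2*I*√3265 + (5 - 1*4)) + 15598 = (2*I*√3265 + (5 - 4)) + 15598 = (2*I*√3265 + 1) + 15598 = (1 + 2*I*√3265) + 15598 = 15599 + 2*I*√3265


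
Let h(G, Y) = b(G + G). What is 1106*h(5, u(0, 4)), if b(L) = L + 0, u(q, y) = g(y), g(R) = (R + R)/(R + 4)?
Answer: 11060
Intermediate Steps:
g(R) = 2*R/(4 + R) (g(R) = (2*R)/(4 + R) = 2*R/(4 + R))
u(q, y) = 2*y/(4 + y)
b(L) = L
h(G, Y) = 2*G (h(G, Y) = G + G = 2*G)
1106*h(5, u(0, 4)) = 1106*(2*5) = 1106*10 = 11060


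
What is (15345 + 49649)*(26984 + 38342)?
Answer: 4245798044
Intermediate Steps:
(15345 + 49649)*(26984 + 38342) = 64994*65326 = 4245798044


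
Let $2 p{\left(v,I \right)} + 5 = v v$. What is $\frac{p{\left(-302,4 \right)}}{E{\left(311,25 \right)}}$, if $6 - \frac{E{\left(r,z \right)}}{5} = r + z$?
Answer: $- \frac{91199}{3300} \approx -27.636$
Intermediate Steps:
$E{\left(r,z \right)} = 30 - 5 r - 5 z$ ($E{\left(r,z \right)} = 30 - 5 \left(r + z\right) = 30 - \left(5 r + 5 z\right) = 30 - 5 r - 5 z$)
$p{\left(v,I \right)} = - \frac{5}{2} + \frac{v^{2}}{2}$ ($p{\left(v,I \right)} = - \frac{5}{2} + \frac{v v}{2} = - \frac{5}{2} + \frac{v^{2}}{2}$)
$\frac{p{\left(-302,4 \right)}}{E{\left(311,25 \right)}} = \frac{- \frac{5}{2} + \frac{\left(-302\right)^{2}}{2}}{30 - 1555 - 125} = \frac{- \frac{5}{2} + \frac{1}{2} \cdot 91204}{30 - 1555 - 125} = \frac{- \frac{5}{2} + 45602}{-1650} = \frac{91199}{2} \left(- \frac{1}{1650}\right) = - \frac{91199}{3300}$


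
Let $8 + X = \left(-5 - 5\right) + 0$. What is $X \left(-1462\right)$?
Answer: $26316$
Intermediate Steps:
$X = -18$ ($X = -8 + \left(\left(-5 - 5\right) + 0\right) = -8 + \left(-10 + 0\right) = -8 - 10 = -18$)
$X \left(-1462\right) = \left(-18\right) \left(-1462\right) = 26316$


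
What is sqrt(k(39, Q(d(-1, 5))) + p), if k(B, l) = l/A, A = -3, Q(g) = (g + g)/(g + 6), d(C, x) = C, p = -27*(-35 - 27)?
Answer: 2*sqrt(94170)/15 ≈ 40.916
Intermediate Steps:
p = 1674 (p = -27*(-62) = 1674)
Q(g) = 2*g/(6 + g) (Q(g) = (2*g)/(6 + g) = 2*g/(6 + g))
k(B, l) = -l/3 (k(B, l) = l/(-3) = l*(-1/3) = -l/3)
sqrt(k(39, Q(d(-1, 5))) + p) = sqrt(-2*(-1)/(3*(6 - 1)) + 1674) = sqrt(-2*(-1)/(3*5) + 1674) = sqrt(-1/3*(-2/5) + 1674) = sqrt(2/15 + 1674) = sqrt(25112/15) = 2*sqrt(94170)/15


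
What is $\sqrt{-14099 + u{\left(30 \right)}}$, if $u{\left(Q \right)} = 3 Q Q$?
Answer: $i \sqrt{11399} \approx 106.77 i$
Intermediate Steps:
$u{\left(Q \right)} = 3 Q^{2}$
$\sqrt{-14099 + u{\left(30 \right)}} = \sqrt{-14099 + 3 \cdot 30^{2}} = \sqrt{-14099 + 3 \cdot 900} = \sqrt{-14099 + 2700} = \sqrt{-11399} = i \sqrt{11399}$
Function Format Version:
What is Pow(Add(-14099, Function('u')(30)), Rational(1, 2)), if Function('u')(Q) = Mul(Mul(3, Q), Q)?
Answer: Mul(I, Pow(11399, Rational(1, 2))) ≈ Mul(106.77, I)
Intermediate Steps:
Function('u')(Q) = Mul(3, Pow(Q, 2))
Pow(Add(-14099, Function('u')(30)), Rational(1, 2)) = Pow(Add(-14099, Mul(3, Pow(30, 2))), Rational(1, 2)) = Pow(Add(-14099, Mul(3, 900)), Rational(1, 2)) = Pow(Add(-14099, 2700), Rational(1, 2)) = Pow(-11399, Rational(1, 2)) = Mul(I, Pow(11399, Rational(1, 2)))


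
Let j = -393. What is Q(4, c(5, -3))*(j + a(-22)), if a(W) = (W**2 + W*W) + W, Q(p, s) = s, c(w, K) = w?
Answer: 2765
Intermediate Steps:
a(W) = W + 2*W**2 (a(W) = (W**2 + W**2) + W = 2*W**2 + W = W + 2*W**2)
Q(4, c(5, -3))*(j + a(-22)) = 5*(-393 - 22*(1 + 2*(-22))) = 5*(-393 - 22*(1 - 44)) = 5*(-393 - 22*(-43)) = 5*(-393 + 946) = 5*553 = 2765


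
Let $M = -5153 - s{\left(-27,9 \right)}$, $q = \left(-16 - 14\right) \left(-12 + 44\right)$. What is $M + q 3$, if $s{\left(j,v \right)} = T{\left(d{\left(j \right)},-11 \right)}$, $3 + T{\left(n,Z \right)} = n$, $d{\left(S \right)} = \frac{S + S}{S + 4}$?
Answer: $- \frac{184744}{23} \approx -8032.3$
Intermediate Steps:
$d{\left(S \right)} = \frac{2 S}{4 + S}$
$T{\left(n,Z \right)} = -3 + n$
$s{\left(j,v \right)} = -3 + \frac{2 j}{4 + j}$
$q = -960$ ($q = \left(-30\right) 32 = -960$)
$M = - \frac{118504}{23}$ ($M = -5153 - \frac{-12 - -27}{4 - 27} = -5153 - \frac{-12 + 27}{-23} = -5153 - \left(- \frac{1}{23}\right) 15 = -5153 - - \frac{15}{23} = -5153 + \frac{15}{23} = - \frac{118504}{23} \approx -5152.3$)
$M + q 3 = - \frac{118504}{23} - 2880 = - \frac{184744}{23}$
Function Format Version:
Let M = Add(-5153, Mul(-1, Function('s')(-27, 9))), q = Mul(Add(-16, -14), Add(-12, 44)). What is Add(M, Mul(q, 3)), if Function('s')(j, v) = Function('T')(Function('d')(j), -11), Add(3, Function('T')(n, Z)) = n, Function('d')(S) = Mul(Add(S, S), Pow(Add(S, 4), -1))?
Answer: Rational(-184744, 23) ≈ -8032.3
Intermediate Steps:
Function('d')(S) = Mul(2, S, Pow(Add(4, S), -1)) (Function('d')(S) = Mul(Mul(2, S), Pow(Add(4, S), -1)) = Mul(2, S, Pow(Add(4, S), -1)))
Function('T')(n, Z) = Add(-3, n)
Function('s')(j, v) = Add(-3, Mul(2, j, Pow(Add(4, j), -1)))
q = -960 (q = Mul(-30, 32) = -960)
M = Rational(-118504, 23) (M = Add(-5153, Mul(-1, Mul(Pow(Add(4, -27), -1), Add(-12, Mul(-1, -27))))) = Add(-5153, Mul(-1, Mul(Pow(-23, -1), Add(-12, 27)))) = Add(-5153, Mul(-1, Mul(Rational(-1, 23), 15))) = Add(-5153, Mul(-1, Rational(-15, 23))) = Add(-5153, Rational(15, 23)) = Rational(-118504, 23) ≈ -5152.3)
Add(M, Mul(q, 3)) = Add(Rational(-118504, 23), Mul(-960, 3)) = Add(Rational(-118504, 23), -2880) = Rational(-184744, 23)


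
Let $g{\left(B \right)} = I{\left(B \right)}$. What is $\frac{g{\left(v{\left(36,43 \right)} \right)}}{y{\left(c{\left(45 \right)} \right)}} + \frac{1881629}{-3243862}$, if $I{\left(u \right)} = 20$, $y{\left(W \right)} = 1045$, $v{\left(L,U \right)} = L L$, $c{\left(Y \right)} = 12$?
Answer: $- \frac{380285013}{677967158} \approx -0.56092$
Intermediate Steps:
$v{\left(L,U \right)} = L^{2}$
$g{\left(B \right)} = 20$
$\frac{g{\left(v{\left(36,43 \right)} \right)}}{y{\left(c{\left(45 \right)} \right)}} + \frac{1881629}{-3243862} = \frac{20}{1045} + \frac{1881629}{-3243862} = 20 \cdot \frac{1}{1045} + 1881629 \left(- \frac{1}{3243862}\right) = \frac{4}{209} - \frac{1881629}{3243862} = - \frac{380285013}{677967158}$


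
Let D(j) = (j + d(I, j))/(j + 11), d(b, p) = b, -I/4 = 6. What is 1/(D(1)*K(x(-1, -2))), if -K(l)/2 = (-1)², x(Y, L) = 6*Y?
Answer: 6/23 ≈ 0.26087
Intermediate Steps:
I = -24 (I = -4*6 = -24)
K(l) = -2 (K(l) = -2*(-1)² = -2*1 = -2)
D(j) = (-24 + j)/(11 + j) (D(j) = (j - 24)/(j + 11) = (-24 + j)/(11 + j))
1/(D(1)*K(x(-1, -2))) = 1/(((-24 + 1)/(11 + 1))*(-2)) = 1/((-23/12)*(-2)) = 1/(((1/12)*(-23))*(-2)) = 1/(-23/12*(-2)) = 1/(23/6) = 6/23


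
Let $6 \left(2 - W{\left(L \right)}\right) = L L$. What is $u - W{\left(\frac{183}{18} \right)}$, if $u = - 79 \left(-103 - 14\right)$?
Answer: $\frac{1999777}{216} \approx 9258.2$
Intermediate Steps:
$W{\left(L \right)} = 2 - \frac{L^{2}}{6}$ ($W{\left(L \right)} = 2 - \frac{L L}{6} = 2 - \frac{L^{2}}{6}$)
$u = 9243$ ($u = \left(-79\right) \left(-117\right) = 9243$)
$u - W{\left(\frac{183}{18} \right)} = 9243 - \left(2 - \frac{\left(\frac{183}{18}\right)^{2}}{6}\right) = 9243 - \left(2 - \frac{\left(183 \cdot \frac{1}{18}\right)^{2}}{6}\right) = 9243 - \left(2 - \frac{\left(\frac{61}{6}\right)^{2}}{6}\right) = 9243 - \left(2 - \frac{3721}{216}\right) = 9243 - - \frac{3289}{216} = 9243 + \frac{3289}{216} = \frac{1999777}{216}$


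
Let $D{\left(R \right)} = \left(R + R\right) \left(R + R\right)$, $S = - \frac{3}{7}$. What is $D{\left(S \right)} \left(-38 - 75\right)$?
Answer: $- \frac{4068}{49} \approx -83.02$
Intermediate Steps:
$S = - \frac{3}{7}$ ($S = \left(-3\right) \frac{1}{7} = - \frac{3}{7} \approx -0.42857$)
$D{\left(R \right)} = 4 R^{2}$ ($D{\left(R \right)} = 2 R 2 R = 4 R^{2}$)
$D{\left(S \right)} \left(-38 - 75\right) = 4 \left(- \frac{3}{7}\right)^{2} \left(-38 - 75\right) = 4 \cdot \frac{9}{49} \left(-38 - 75\right) = \frac{36}{49} \left(-113\right) = - \frac{4068}{49}$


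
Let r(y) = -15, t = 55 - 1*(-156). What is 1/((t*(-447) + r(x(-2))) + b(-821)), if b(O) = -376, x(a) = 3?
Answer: -1/94708 ≈ -1.0559e-5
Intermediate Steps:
t = 211 (t = 55 + 156 = 211)
1/((t*(-447) + r(x(-2))) + b(-821)) = 1/((211*(-447) - 15) - 376) = 1/((-94317 - 15) - 376) = 1/(-94332 - 376) = 1/(-94708) = -1/94708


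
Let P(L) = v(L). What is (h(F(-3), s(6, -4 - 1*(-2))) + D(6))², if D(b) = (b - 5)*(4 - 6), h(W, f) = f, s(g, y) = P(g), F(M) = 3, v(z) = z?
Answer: 16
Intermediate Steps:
P(L) = L
s(g, y) = g
D(b) = 10 - 2*b (D(b) = (-5 + b)*(-2) = 10 - 2*b)
(h(F(-3), s(6, -4 - 1*(-2))) + D(6))² = (6 + (10 - 2*6))² = (6 + (10 - 12))² = (6 - 2)² = 4² = 16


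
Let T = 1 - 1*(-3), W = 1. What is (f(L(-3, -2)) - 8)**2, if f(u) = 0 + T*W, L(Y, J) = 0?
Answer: 16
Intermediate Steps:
T = 4 (T = 1 + 3 = 4)
f(u) = 4 (f(u) = 0 + 4*1 = 0 + 4 = 4)
(f(L(-3, -2)) - 8)**2 = (4 - 8)**2 = (-4)**2 = 16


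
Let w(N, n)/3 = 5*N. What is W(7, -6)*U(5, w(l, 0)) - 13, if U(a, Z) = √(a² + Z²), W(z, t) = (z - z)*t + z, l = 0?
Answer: 22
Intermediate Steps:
W(z, t) = z (W(z, t) = 0*t + z = 0 + z = z)
w(N, n) = 15*N (w(N, n) = 3*(5*N) = 15*N)
U(a, Z) = √(Z² + a²)
W(7, -6)*U(5, w(l, 0)) - 13 = 7*√((15*0)² + 5²) - 13 = 7*√(0² + 25) - 13 = 7*√(0 + 25) - 13 = 7*√25 - 13 = 7*5 - 13 = 35 - 13 = 22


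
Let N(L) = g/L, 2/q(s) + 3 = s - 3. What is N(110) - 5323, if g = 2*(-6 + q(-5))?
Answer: -3220483/605 ≈ -5323.1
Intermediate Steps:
q(s) = 2/(-6 + s) (q(s) = 2/(-3 + (s - 3)) = 2/(-3 + (-3 + s)) = 2/(-6 + s))
g = -136/11 (g = 2*(-6 + 2/(-6 - 5)) = 2*(-6 + 2/(-11)) = 2*(-6 + 2*(-1/11)) = 2*(-6 - 2/11) = 2*(-68/11) = -136/11 ≈ -12.364)
N(L) = -136/(11*L)
N(110) - 5323 = -136/11/110 - 5323 = -136/11*1/110 - 5323 = -68/605 - 5323 = -3220483/605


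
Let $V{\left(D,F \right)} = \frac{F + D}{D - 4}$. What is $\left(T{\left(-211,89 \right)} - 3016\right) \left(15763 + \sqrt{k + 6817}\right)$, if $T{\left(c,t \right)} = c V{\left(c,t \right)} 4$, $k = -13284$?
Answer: $- \frac{11844444304}{215} - \frac{751408 i \sqrt{6467}}{215} \approx -5.509 \cdot 10^{7} - 2.8105 \cdot 10^{5} i$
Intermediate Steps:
$V{\left(D,F \right)} = \frac{D + F}{-4 + D}$
$T{\left(c,t \right)} = \frac{4 c \left(c + t\right)}{-4 + c}$ ($T{\left(c,t \right)} = c \frac{c + t}{-4 + c} 4 = \frac{c \left(c + t\right)}{-4 + c} 4 = \frac{4 c \left(c + t\right)}{-4 + c}$)
$\left(T{\left(-211,89 \right)} - 3016\right) \left(15763 + \sqrt{k + 6817}\right) = \left(4 \left(-211\right) \frac{1}{-4 - 211} \left(-211 + 89\right) - 3016\right) \left(15763 + \sqrt{-13284 + 6817}\right) = \left(4 \left(-211\right) \frac{1}{-215} \left(-122\right) - 3016\right) \left(15763 + \sqrt{-6467}\right) = \left(4 \left(-211\right) \left(- \frac{1}{215}\right) \left(-122\right) - 3016\right) \left(15763 + i \sqrt{6467}\right) = \left(- \frac{102968}{215} - 3016\right) \left(15763 + i \sqrt{6467}\right) = - \frac{751408 \left(15763 + i \sqrt{6467}\right)}{215} = - \frac{11844444304}{215} - \frac{751408 i \sqrt{6467}}{215}$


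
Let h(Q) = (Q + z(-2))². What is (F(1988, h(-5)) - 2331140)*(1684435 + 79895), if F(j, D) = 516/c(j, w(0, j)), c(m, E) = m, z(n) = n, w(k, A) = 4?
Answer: -2044111189792830/497 ≈ -4.1129e+12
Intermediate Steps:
h(Q) = (-2 + Q)² (h(Q) = (Q - 2)² = (-2 + Q)²)
F(j, D) = 516/j
(F(1988, h(-5)) - 2331140)*(1684435 + 79895) = (516/1988 - 2331140)*(1684435 + 79895) = (516*(1/1988) - 2331140)*1764330 = (129/497 - 2331140)*1764330 = -1158576451/497*1764330 = -2044111189792830/497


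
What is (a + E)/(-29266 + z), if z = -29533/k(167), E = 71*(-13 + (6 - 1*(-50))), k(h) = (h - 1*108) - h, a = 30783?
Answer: -3654288/3131195 ≈ -1.1671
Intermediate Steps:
k(h) = -108 (k(h) = (h - 108) - h = (-108 + h) - h = -108)
E = 3053 (E = 71*(-13 + (6 + 50)) = 71*(-13 + 56) = 71*43 = 3053)
z = 29533/108 (z = -29533/(-108) = -29533*(-1/108) = 29533/108 ≈ 273.45)
(a + E)/(-29266 + z) = (30783 + 3053)/(-29266 + 29533/108) = 33836/(-3131195/108) = 33836*(-108/3131195) = -3654288/3131195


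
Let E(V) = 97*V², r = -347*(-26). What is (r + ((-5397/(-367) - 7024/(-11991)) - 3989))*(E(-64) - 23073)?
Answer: 8314094086559404/4400697 ≈ 1.8893e+9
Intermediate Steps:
r = 9022
(r + ((-5397/(-367) - 7024/(-11991)) - 3989))*(E(-64) - 23073) = (9022 + ((-5397/(-367) - 7024/(-11991)) - 3989))*(97*(-64)² - 23073) = (9022 + ((-5397*(-1/367) - 7024*(-1/11991)) - 3989))*(97*4096 - 23073) = (9022 + ((5397/367 + 7024/11991) - 3989))*(397312 - 23073) = (9022 + (67293235/4400697 - 3989))*374239 = (9022 - 17487087098/4400697)*374239 = (22216001236/4400697)*374239 = 8314094086559404/4400697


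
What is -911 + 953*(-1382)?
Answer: -1317957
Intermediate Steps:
-911 + 953*(-1382) = -911 - 1317046 = -1317957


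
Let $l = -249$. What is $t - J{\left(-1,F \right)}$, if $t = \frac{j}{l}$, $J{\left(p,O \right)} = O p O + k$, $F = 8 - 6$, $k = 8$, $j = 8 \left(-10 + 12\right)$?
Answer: $- \frac{1012}{249} \approx -4.0643$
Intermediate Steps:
$j = 16$ ($j = 8 \cdot 2 = 16$)
$F = 2$
$J{\left(p,O \right)} = 8 + p O^{2}$ ($J{\left(p,O \right)} = O p O + 8 = p O^{2} + 8 = 8 + p O^{2}$)
$t = - \frac{16}{249}$ ($t = \frac{16}{-249} = 16 \left(- \frac{1}{249}\right) = - \frac{16}{249} \approx -0.064257$)
$t - J{\left(-1,F \right)} = - \frac{16}{249} - \left(8 - 2^{2}\right) = - \frac{16}{249} - \left(8 - 4\right) = - \frac{16}{249} - 4 = - \frac{1012}{249}$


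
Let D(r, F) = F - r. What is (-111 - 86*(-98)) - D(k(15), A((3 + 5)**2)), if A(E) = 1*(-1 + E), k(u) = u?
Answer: 8269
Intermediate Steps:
A(E) = -1 + E
(-111 - 86*(-98)) - D(k(15), A((3 + 5)**2)) = (-111 - 86*(-98)) - ((-1 + (3 + 5)**2) - 1*15) = (-111 + 8428) - ((-1 + 8**2) - 15) = 8317 - ((-1 + 64) - 15) = 8317 - (63 - 15) = 8317 - 1*48 = 8317 - 48 = 8269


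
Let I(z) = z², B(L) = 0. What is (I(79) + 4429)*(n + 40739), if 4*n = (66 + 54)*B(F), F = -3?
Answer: 434685130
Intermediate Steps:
n = 0 (n = ((66 + 54)*0)/4 = (120*0)/4 = (¼)*0 = 0)
(I(79) + 4429)*(n + 40739) = (79² + 4429)*(0 + 40739) = (6241 + 4429)*40739 = 10670*40739 = 434685130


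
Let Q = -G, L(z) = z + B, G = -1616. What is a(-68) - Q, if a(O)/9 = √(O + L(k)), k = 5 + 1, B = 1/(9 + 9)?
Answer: -1616 + 3*I*√2230/2 ≈ -1616.0 + 70.834*I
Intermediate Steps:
B = 1/18 ≈ 0.055556
k = 6
L(z) = 1/18 + z (L(z) = z + 1/18 = 1/18 + z)
a(O) = 9*√(109/18 + O) (a(O) = 9*√(O + (1/18 + 6)) = 9*√(O + 109/18) = 9*√(109/18 + O))
Q = 1616 (Q = -1*(-1616) = 1616)
a(-68) - Q = 3*√(218 + 36*(-68))/2 - 1*1616 = 3*√(218 - 2448)/2 - 1616 = 3*√(-2230)/2 - 1616 = 3*(I*√2230)/2 - 1616 = 3*I*√2230/2 - 1616 = -1616 + 3*I*√2230/2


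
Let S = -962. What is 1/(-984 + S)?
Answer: -1/1946 ≈ -0.00051387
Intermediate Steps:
1/(-984 + S) = 1/(-984 - 962) = 1/(-1946) = -1/1946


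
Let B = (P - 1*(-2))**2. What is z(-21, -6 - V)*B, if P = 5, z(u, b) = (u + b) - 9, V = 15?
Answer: -2499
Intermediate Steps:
z(u, b) = -9 + b + u (z(u, b) = (b + u) - 9 = -9 + b + u)
B = 49 (B = (5 - 1*(-2))**2 = (5 + 2)**2 = 7**2 = 49)
z(-21, -6 - V)*B = (-9 + (-6 - 1*15) - 21)*49 = (-9 + (-6 - 15) - 21)*49 = (-9 - 21 - 21)*49 = -51*49 = -2499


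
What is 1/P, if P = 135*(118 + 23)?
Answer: 1/19035 ≈ 5.2535e-5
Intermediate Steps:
P = 19035 (P = 135*141 = 19035)
1/P = 1/19035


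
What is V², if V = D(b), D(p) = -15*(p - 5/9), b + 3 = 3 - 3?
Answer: 25600/9 ≈ 2844.4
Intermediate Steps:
b = -3 (b = -3 + (3 - 3) = -3 + 0 = -3)
D(p) = 25/3 - 15*p (D(p) = -15*(p - 5*⅑) = -15*(p - 5/9) = -15*(-5/9 + p) = 25/3 - 15*p)
V = 160/3 (V = 25/3 - 15*(-3) = 25/3 + 45 = 160/3 ≈ 53.333)
V² = (160/3)² = 25600/9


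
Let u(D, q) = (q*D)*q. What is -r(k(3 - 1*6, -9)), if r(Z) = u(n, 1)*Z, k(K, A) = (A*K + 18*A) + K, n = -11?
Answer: -1518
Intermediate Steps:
u(D, q) = D*q**2 (u(D, q) = (D*q)*q = D*q**2)
k(K, A) = K + 18*A + A*K (k(K, A) = (18*A + A*K) + K = K + 18*A + A*K)
r(Z) = -11*Z (r(Z) = (-11*1**2)*Z = (-11*1)*Z = -11*Z)
-r(k(3 - 1*6, -9)) = -(-11)*((3 - 1*6) + 18*(-9) - 9*(3 - 1*6)) = -(-11)*((3 - 6) - 162 - 9*(3 - 6)) = -(-11)*(-3 - 162 - 9*(-3)) = -(-11)*(-3 - 162 + 27) = -(-11)*(-138) = -1*1518 = -1518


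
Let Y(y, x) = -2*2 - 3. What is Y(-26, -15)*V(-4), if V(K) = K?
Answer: 28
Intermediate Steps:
Y(y, x) = -7 (Y(y, x) = -4 - 3 = -7)
Y(-26, -15)*V(-4) = -7*(-4) = 28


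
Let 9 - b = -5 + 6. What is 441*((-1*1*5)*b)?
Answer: -17640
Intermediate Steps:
b = 8 (b = 9 - (-5 + 6) = 9 - 1*1 = 9 - 1 = 8)
441*((-1*1*5)*b) = 441*((-1*1*5)*8) = 441*(-1*5*8) = 441*(-5*8) = 441*(-40) = -17640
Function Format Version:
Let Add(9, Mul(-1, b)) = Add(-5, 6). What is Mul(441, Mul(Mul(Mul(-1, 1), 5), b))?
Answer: -17640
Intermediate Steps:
b = 8 (b = Add(9, Mul(-1, Add(-5, 6))) = Add(9, Mul(-1, 1)) = Add(9, -1) = 8)
Mul(441, Mul(Mul(Mul(-1, 1), 5), b)) = Mul(441, Mul(Mul(Mul(-1, 1), 5), 8)) = Mul(441, Mul(Mul(-1, 5), 8)) = Mul(441, Mul(-5, 8)) = Mul(441, -40) = -17640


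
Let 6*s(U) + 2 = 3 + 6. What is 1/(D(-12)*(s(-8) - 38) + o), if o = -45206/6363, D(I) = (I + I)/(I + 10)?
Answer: -909/408236 ≈ -0.0022267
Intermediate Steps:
D(I) = 2*I/(10 + I) (D(I) = (2*I)/(10 + I) = 2*I/(10 + I))
s(U) = 7/6 (s(U) = -⅓ + (3 + 6)/6 = -⅓ + (⅙)*9 = -⅓ + 3/2 = 7/6)
o = -6458/909 (o = -45206*1/6363 = -6458/909 ≈ -7.1045)
1/(D(-12)*(s(-8) - 38) + o) = 1/((2*(-12)/(10 - 12))*(7/6 - 38) - 6458/909) = 1/((2*(-12)/(-2))*(-221/6) - 6458/909) = 1/((2*(-12)*(-½))*(-221/6) - 6458/909) = 1/(12*(-221/6) - 6458/909) = 1/(-442 - 6458/909) = 1/(-408236/909) = -909/408236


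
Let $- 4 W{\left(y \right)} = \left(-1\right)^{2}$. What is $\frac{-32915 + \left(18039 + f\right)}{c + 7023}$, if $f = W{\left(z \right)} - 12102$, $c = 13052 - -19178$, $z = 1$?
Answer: $- \frac{107913}{157012} \approx -0.68729$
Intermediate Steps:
$W{\left(y \right)} = - \frac{1}{4}$ ($W{\left(y \right)} = - \frac{\left(-1\right)^{2}}{4} = \left(- \frac{1}{4}\right) 1 = - \frac{1}{4}$)
$c = 32230$ ($c = 13052 + 19178 = 32230$)
$f = - \frac{48409}{4}$ ($f = - \frac{1}{4} - 12102 = - \frac{48409}{4} \approx -12102.0$)
$\frac{-32915 + \left(18039 + f\right)}{c + 7023} = \frac{-32915 + \left(18039 - \frac{48409}{4}\right)}{32230 + 7023} = \frac{-32915 + \frac{23747}{4}}{39253} = \left(- \frac{107913}{4}\right) \frac{1}{39253} = - \frac{107913}{157012}$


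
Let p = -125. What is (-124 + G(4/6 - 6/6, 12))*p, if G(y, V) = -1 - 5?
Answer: 16250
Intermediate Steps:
G(y, V) = -6
(-124 + G(4/6 - 6/6, 12))*p = (-124 - 6)*(-125) = -130*(-125) = 16250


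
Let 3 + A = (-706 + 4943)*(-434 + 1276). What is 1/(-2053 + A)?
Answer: 1/3565498 ≈ 2.8047e-7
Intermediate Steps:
A = 3567551 (A = -3 + (-706 + 4943)*(-434 + 1276) = -3 + 4237*842 = -3 + 3567554 = 3567551)
1/(-2053 + A) = 1/(-2053 + 3567551) = 1/3565498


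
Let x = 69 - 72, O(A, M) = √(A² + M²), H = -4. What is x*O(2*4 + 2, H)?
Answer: -6*√29 ≈ -32.311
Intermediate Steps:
x = -3
x*O(2*4 + 2, H) = -3*√((2*4 + 2)² + (-4)²) = -3*√((8 + 2)² + 16) = -3*√(10² + 16) = -3*√(100 + 16) = -6*√29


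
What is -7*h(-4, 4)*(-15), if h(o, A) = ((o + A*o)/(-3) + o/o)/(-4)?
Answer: -805/4 ≈ -201.25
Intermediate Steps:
h(o, A) = -¼ + o/12 + A*o/12 (h(o, A) = ((o + A*o)*(-⅓) + 1)*(-¼) = ((-o/3 - A*o/3) + 1)*(-¼) = (1 - o/3 - A*o/3)*(-¼) = -¼ + o/12 + A*o/12)
-7*h(-4, 4)*(-15) = -7*(-¼ + (1/12)*(-4) + (1/12)*4*(-4))*(-15) = -7*(-¼ - ⅓ - 4/3)*(-15) = -7*(-23/12)*(-15) = (161/12)*(-15) = -805/4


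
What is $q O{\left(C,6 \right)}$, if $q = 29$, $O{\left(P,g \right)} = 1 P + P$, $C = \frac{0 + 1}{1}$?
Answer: $58$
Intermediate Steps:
$C = 1$ ($C = 1 \cdot 1 = 1$)
$O{\left(P,g \right)} = 2 P$ ($O{\left(P,g \right)} = P + P = 2 P$)
$q O{\left(C,6 \right)} = 29 \cdot 2 \cdot 1 = 29 \cdot 2 = 58$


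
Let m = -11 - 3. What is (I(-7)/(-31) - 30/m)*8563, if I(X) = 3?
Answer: 3801972/217 ≈ 17521.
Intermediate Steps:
m = -14
(I(-7)/(-31) - 30/m)*8563 = (3/(-31) - 30/(-14))*8563 = (3*(-1/31) - 30*(-1/14))*8563 = (-3/31 + 15/7)*8563 = (444/217)*8563 = 3801972/217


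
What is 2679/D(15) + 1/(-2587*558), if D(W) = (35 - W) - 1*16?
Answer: 1933629865/2887092 ≈ 669.75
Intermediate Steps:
D(W) = 19 - W (D(W) = (35 - W) - 16 = 19 - W)
2679/D(15) + 1/(-2587*558) = 2679/(19 - 1*15) + 1/(-2587*558) = 2679/(19 - 15) - 1/2587*1/558 = 2679/4 - 1/1443546 = 1933629865/2887092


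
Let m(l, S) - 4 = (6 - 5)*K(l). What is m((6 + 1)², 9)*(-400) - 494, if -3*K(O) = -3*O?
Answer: -21694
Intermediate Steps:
K(O) = O (K(O) = -(-1)*O = O)
m(l, S) = 4 + l (m(l, S) = 4 + (6 - 5)*l = 4 + 1*l = 4 + l)
m((6 + 1)², 9)*(-400) - 494 = (4 + (6 + 1)²)*(-400) - 494 = (4 + 7²)*(-400) - 494 = (4 + 49)*(-400) - 494 = 53*(-400) - 494 = -21200 - 494 = -21694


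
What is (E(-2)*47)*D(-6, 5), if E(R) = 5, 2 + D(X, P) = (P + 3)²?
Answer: 14570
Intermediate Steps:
D(X, P) = -2 + (3 + P)² (D(X, P) = -2 + (P + 3)² = -2 + (3 + P)²)
(E(-2)*47)*D(-6, 5) = (5*47)*(-2 + (3 + 5)²) = 235*(-2 + 8²) = 235*(-2 + 64) = 235*62 = 14570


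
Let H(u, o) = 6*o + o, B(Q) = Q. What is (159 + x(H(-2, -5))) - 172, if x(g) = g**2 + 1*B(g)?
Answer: 1177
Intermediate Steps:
H(u, o) = 7*o
x(g) = g + g**2 (x(g) = g**2 + 1*g = g**2 + g = g + g**2)
(159 + x(H(-2, -5))) - 172 = (159 + (7*(-5))*(1 + 7*(-5))) - 172 = (159 - 35*(1 - 35)) - 172 = (159 - 35*(-34)) - 172 = (159 + 1190) - 172 = 1349 - 172 = 1177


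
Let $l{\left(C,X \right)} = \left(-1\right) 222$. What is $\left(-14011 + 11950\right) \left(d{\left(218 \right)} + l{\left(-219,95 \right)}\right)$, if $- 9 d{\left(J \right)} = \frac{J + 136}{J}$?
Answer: $\frac{49912611}{109} \approx 4.5791 \cdot 10^{5}$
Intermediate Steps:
$d{\left(J \right)} = - \frac{136 + J}{9 J}$ ($d{\left(J \right)} = - \frac{\left(J + 136\right) \frac{1}{J}}{9} = - \frac{\left(136 + J\right) \frac{1}{J}}{9} = - \frac{\frac{1}{J} \left(136 + J\right)}{9} = - \frac{136 + J}{9 J}$)
$l{\left(C,X \right)} = -222$
$\left(-14011 + 11950\right) \left(d{\left(218 \right)} + l{\left(-219,95 \right)}\right) = \left(-14011 + 11950\right) \left(\frac{-136 - 218}{9 \cdot 218} - 222\right) = - 2061 \left(\frac{1}{9} \cdot \frac{1}{218} \left(-136 - 218\right) - 222\right) = - 2061 \left(\frac{1}{9} \cdot \frac{1}{218} \left(-354\right) - 222\right) = - 2061 \left(- \frac{59}{327} - 222\right) = \left(-2061\right) \left(- \frac{72653}{327}\right) = \frac{49912611}{109}$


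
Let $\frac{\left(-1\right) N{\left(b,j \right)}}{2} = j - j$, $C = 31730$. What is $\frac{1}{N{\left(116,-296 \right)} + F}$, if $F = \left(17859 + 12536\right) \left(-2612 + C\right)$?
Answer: $\frac{1}{885041610} \approx 1.1299 \cdot 10^{-9}$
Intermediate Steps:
$N{\left(b,j \right)} = 0$ ($N{\left(b,j \right)} = - 2 \left(j - j\right) = \left(-2\right) 0 = 0$)
$F = 885041610$ ($F = \left(17859 + 12536\right) \left(-2612 + 31730\right) = 30395 \cdot 29118 = 885041610$)
$\frac{1}{N{\left(116,-296 \right)} + F} = \frac{1}{0 + 885041610} = \frac{1}{885041610}$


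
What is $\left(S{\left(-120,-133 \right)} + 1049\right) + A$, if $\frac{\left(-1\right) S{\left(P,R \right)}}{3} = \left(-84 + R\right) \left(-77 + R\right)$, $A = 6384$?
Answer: $-129277$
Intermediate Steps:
$S{\left(P,R \right)} = - 3 \left(-84 + R\right) \left(-77 + R\right)$
$\left(S{\left(-120,-133 \right)} + 1049\right) + A = \left(\left(-19404 - 3 \left(-133\right)^{2} + 483 \left(-133\right)\right) + 1049\right) + 6384 = \left(\left(-19404 - 53067 - 64239\right) + 1049\right) + 6384 = \left(-136710 + 1049\right) + 6384 = -135661 + 6384 = -129277$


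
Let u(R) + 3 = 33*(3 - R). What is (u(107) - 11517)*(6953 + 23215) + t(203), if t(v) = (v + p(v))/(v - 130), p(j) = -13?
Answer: -32928251138/73 ≈ -4.5107e+8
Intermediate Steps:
u(R) = 96 - 33*R (u(R) = -3 + 33*(3 - R) = -3 + (99 - 33*R) = 96 - 33*R)
t(v) = (-13 + v)/(-130 + v) (t(v) = (v - 13)/(v - 130) = (-13 + v)/(-130 + v))
(u(107) - 11517)*(6953 + 23215) + t(203) = ((96 - 33*107) - 11517)*(6953 + 23215) + (-13 + 203)/(-130 + 203) = ((96 - 3531) - 11517)*30168 + 190/73 = (-3435 - 11517)*30168 + (1/73)*190 = -14952*30168 + 190/73 = -451071936 + 190/73 = -32928251138/73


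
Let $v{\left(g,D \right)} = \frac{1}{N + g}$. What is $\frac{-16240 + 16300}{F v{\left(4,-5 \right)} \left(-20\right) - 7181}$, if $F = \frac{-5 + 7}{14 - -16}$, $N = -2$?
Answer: $- \frac{36}{4309} \approx -0.0083546$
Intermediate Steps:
$v{\left(g,D \right)} = \frac{1}{-2 + g}$
$F = \frac{1}{15}$ ($F = \frac{2}{14 + 16} = \frac{2}{30} = 2 \cdot \frac{1}{30} = \frac{1}{15} \approx 0.066667$)
$\frac{-16240 + 16300}{F v{\left(4,-5 \right)} \left(-20\right) - 7181} = \frac{-16240 + 16300}{\frac{1}{15 \left(-2 + 4\right)} \left(-20\right) - 7181} = \frac{60}{\frac{1}{15 \cdot 2} \left(-20\right) - 7181} = \frac{60}{\frac{1}{15} \cdot \frac{1}{2} \left(-20\right) - 7181} = \frac{60}{\frac{1}{30} \left(-20\right) - 7181} = \frac{60}{- \frac{2}{3} - 7181} = \frac{60}{- \frac{21545}{3}} = 60 \left(- \frac{3}{21545}\right) = - \frac{36}{4309}$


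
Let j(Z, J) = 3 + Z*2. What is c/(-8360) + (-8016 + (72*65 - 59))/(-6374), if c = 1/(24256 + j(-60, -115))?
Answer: 342558959713/643143101480 ≈ 0.53263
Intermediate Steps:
j(Z, J) = 3 + 2*Z
c = 1/24139 (c = 1/(24256 + (3 + 2*(-60))) = 1/(24256 + (3 - 120)) = 1/(24256 - 117) = 1/24139 ≈ 4.1427e-5)
c/(-8360) + (-8016 + (72*65 - 59))/(-6374) = (1/24139)/(-8360) + (-8016 + (72*65 - 59))/(-6374) = (1/24139)*(-1/8360) + (-8016 + (4680 - 59))*(-1/6374) = -1/201802040 + (-8016 + 4621)*(-1/6374) = -1/201802040 - 3395*(-1/6374) = -1/201802040 + 3395/6374 = 342558959713/643143101480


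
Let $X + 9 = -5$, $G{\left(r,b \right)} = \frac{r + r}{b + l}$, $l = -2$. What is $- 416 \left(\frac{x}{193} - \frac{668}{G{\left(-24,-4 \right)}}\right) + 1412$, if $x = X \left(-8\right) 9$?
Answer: $\frac{6557236}{193} \approx 33975.0$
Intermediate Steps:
$G{\left(r,b \right)} = \frac{2 r}{-2 + b}$ ($G{\left(r,b \right)} = \frac{r + r}{b - 2} = \frac{2 r}{-2 + b}$)
$X = -14$ ($X = -9 - 5 = -14$)
$x = 1008$ ($x = \left(-14\right) \left(-8\right) 9 = 112 \cdot 9 = 1008$)
$- 416 \left(\frac{x}{193} - \frac{668}{G{\left(-24,-4 \right)}}\right) + 1412 = - 416 \left(\frac{1008}{193} - \frac{668}{2 \left(-24\right) \frac{1}{-2 - 4}}\right) + 1412 = - 416 \left(1008 \cdot \frac{1}{193} - \frac{668}{2 \left(-24\right) \frac{1}{-6}}\right) + 1412 = - 416 \left(\frac{1008}{193} - \frac{668}{2 \left(-24\right) \left(- \frac{1}{6}\right)}\right) + 1412 = - 416 \left(\frac{1008}{193} - \frac{668}{8}\right) + 1412 = - 416 \left(\frac{1008}{193} - \frac{167}{2}\right) + 1412 = \left(-416\right) \left(- \frac{30215}{386}\right) + 1412 = \frac{6284720}{193} + 1412 = \frac{6557236}{193}$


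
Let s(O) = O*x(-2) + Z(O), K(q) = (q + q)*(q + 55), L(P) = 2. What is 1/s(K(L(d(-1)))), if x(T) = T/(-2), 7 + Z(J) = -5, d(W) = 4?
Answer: 1/216 ≈ 0.0046296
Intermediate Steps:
Z(J) = -12 (Z(J) = -7 - 5 = -12)
x(T) = -T/2 (x(T) = T*(-½) = -T/2)
K(q) = 2*q*(55 + q) (K(q) = (2*q)*(55 + q) = 2*q*(55 + q))
s(O) = -12 + O (s(O) = O*(-½*(-2)) - 12 = O*1 - 12 = O - 12 = -12 + O)
1/s(K(L(d(-1)))) = 1/(-12 + 2*2*(55 + 2)) = 1/(-12 + 2*2*57) = 1/(-12 + 228) = 1/216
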